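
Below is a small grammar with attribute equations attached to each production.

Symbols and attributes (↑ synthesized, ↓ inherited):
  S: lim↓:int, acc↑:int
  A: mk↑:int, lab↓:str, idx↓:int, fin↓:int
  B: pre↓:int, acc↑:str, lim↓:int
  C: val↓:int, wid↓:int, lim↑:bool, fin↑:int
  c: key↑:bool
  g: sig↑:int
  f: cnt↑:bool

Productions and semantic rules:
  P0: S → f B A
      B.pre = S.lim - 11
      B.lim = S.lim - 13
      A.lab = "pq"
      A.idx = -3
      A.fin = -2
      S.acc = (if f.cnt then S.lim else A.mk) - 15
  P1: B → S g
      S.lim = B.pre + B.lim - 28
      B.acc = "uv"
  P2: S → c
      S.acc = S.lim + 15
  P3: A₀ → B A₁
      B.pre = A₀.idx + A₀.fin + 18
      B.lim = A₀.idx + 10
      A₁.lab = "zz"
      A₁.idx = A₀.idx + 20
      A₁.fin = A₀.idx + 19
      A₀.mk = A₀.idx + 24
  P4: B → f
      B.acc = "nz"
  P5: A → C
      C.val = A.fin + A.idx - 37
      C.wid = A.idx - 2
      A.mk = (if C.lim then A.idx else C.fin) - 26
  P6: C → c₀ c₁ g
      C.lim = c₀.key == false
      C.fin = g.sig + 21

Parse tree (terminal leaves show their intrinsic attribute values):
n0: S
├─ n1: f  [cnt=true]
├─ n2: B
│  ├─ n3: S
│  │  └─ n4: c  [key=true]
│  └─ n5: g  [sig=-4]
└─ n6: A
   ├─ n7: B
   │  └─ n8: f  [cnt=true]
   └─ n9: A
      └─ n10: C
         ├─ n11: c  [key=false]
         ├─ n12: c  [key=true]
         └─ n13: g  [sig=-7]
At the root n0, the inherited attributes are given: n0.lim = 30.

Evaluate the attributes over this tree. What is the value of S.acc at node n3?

23

1. n0.lim = 30  [given at root]
2. n1.cnt = true  [terminal]
3. n2.pre = 19  [S.lim - 11]
4. n2.lim = 17  [S.lim - 13]
5. n3.lim = 8  [B.pre + B.lim - 28]
6. n4.key = true  [terminal]
7. n3.acc = 23  [S.lim + 15]
8. n5.sig = -4  [terminal]
9. n2.acc = "uv"  ["uv"]
10. n6.lab = "pq"  ["pq"]
11. n6.idx = -3  [-3]
12. n6.fin = -2  [-2]
13. n7.pre = 13  [A₀.idx + A₀.fin + 18]
14. n7.lim = 7  [A₀.idx + 10]
15. n8.cnt = true  [terminal]
16. n7.acc = "nz"  ["nz"]
17. n9.lab = "zz"  ["zz"]
18. n9.idx = 17  [A₀.idx + 20]
19. n9.fin = 16  [A₀.idx + 19]
20. n10.val = -4  [A.fin + A.idx - 37]
21. n10.wid = 15  [A.idx - 2]
22. n11.key = false  [terminal]
23. n12.key = true  [terminal]
24. n13.sig = -7  [terminal]
25. n10.lim = true  [c₀.key == false]
26. n10.fin = 14  [g.sig + 21]
27. n9.mk = -9  [(if C.lim then A.idx else C.fin) - 26]
28. n6.mk = 21  [A₀.idx + 24]
29. n0.acc = 15  [(if f.cnt then S.lim else A.mk) - 15]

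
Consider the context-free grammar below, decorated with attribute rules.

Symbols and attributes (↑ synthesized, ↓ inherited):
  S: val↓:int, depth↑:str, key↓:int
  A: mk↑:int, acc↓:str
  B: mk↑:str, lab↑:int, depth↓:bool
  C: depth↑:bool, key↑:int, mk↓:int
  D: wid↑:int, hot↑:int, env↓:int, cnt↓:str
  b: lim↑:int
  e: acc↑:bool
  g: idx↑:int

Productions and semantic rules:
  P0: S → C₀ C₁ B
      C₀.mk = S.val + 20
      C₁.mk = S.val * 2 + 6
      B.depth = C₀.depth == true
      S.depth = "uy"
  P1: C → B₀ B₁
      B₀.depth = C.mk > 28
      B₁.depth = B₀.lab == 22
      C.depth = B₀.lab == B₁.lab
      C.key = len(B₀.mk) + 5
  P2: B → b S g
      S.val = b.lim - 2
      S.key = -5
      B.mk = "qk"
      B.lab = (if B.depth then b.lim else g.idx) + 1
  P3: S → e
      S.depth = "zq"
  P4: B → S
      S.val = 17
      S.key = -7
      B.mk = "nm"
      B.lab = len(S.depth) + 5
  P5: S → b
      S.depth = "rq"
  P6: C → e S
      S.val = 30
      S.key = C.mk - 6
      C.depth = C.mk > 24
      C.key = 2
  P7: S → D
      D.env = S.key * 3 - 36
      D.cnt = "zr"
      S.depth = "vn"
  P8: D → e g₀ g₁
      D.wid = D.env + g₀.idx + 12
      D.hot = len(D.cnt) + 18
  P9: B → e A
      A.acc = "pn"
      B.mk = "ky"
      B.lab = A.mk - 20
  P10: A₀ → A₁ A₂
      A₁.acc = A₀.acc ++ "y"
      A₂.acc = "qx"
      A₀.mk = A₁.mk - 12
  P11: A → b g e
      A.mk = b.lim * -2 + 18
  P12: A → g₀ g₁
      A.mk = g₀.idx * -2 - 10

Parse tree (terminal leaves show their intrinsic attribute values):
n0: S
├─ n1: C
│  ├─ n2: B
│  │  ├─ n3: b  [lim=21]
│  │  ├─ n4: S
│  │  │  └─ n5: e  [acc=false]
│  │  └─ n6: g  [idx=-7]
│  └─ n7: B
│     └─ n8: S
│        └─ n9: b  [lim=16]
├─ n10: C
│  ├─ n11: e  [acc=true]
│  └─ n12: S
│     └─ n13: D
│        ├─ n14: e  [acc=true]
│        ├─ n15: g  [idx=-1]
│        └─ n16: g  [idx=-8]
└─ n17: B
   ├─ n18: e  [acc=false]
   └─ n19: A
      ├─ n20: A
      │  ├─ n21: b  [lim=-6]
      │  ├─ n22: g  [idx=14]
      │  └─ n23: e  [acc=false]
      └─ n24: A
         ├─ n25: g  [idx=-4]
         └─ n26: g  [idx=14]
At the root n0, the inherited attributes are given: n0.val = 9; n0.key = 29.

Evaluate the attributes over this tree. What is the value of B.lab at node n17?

1. n0.val = 9  [given at root]
2. n0.key = 29  [given at root]
3. n1.mk = 29  [S.val + 20]
4. n2.depth = true  [C.mk > 28]
5. n3.lim = 21  [terminal]
6. n4.val = 19  [b.lim - 2]
7. n4.key = -5  [-5]
8. n5.acc = false  [terminal]
9. n4.depth = "zq"  ["zq"]
10. n6.idx = -7  [terminal]
11. n2.mk = "qk"  ["qk"]
12. n2.lab = 22  [(if B.depth then b.lim else g.idx) + 1]
13. n7.depth = true  [B₀.lab == 22]
14. n8.val = 17  [17]
15. n8.key = -7  [-7]
16. n9.lim = 16  [terminal]
17. n8.depth = "rq"  ["rq"]
18. n7.mk = "nm"  ["nm"]
19. n7.lab = 7  [len(S.depth) + 5]
20. n1.depth = false  [B₀.lab == B₁.lab]
21. n1.key = 7  [len(B₀.mk) + 5]
22. n10.mk = 24  [S.val * 2 + 6]
23. n11.acc = true  [terminal]
24. n12.val = 30  [30]
25. n12.key = 18  [C.mk - 6]
26. n13.env = 18  [S.key * 3 - 36]
27. n13.cnt = "zr"  ["zr"]
28. n14.acc = true  [terminal]
29. n15.idx = -1  [terminal]
30. n16.idx = -8  [terminal]
31. n13.wid = 29  [D.env + g₀.idx + 12]
32. n13.hot = 20  [len(D.cnt) + 18]
33. n12.depth = "vn"  ["vn"]
34. n10.depth = false  [C.mk > 24]
35. n10.key = 2  [2]
36. n17.depth = false  [C₀.depth == true]
37. n18.acc = false  [terminal]
38. n19.acc = "pn"  ["pn"]
39. n20.acc = "pny"  [A₀.acc ++ "y"]
40. n21.lim = -6  [terminal]
41. n22.idx = 14  [terminal]
42. n23.acc = false  [terminal]
43. n20.mk = 30  [b.lim * -2 + 18]
44. n24.acc = "qx"  ["qx"]
45. n25.idx = -4  [terminal]
46. n26.idx = 14  [terminal]
47. n24.mk = -2  [g₀.idx * -2 - 10]
48. n19.mk = 18  [A₁.mk - 12]
49. n17.mk = "ky"  ["ky"]
50. n17.lab = -2  [A.mk - 20]
51. n0.depth = "uy"  ["uy"]

-2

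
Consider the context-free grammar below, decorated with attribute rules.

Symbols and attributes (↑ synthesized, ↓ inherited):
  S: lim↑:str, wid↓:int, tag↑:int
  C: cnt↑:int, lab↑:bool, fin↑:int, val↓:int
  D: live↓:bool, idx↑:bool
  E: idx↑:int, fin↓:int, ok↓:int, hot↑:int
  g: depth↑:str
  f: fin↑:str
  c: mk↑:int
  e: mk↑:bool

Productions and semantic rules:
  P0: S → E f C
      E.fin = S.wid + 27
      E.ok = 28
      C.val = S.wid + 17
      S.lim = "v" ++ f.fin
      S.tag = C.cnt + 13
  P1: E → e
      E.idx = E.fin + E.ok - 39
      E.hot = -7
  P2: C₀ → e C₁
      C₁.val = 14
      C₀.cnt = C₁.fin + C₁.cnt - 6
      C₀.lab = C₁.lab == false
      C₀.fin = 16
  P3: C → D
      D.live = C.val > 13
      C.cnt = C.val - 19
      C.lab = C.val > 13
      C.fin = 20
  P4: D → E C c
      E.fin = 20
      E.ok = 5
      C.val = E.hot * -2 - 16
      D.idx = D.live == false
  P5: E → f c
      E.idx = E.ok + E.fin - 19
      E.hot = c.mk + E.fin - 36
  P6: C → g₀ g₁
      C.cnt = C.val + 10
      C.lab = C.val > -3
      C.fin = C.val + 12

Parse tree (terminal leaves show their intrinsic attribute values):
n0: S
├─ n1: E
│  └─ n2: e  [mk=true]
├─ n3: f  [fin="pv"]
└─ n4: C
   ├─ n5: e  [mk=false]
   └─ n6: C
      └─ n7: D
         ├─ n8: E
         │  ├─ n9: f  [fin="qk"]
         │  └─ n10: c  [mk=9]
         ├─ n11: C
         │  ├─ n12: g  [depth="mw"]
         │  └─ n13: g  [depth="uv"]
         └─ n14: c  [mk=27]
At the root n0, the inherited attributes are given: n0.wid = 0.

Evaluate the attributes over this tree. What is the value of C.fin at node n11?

1. n0.wid = 0  [given at root]
2. n1.fin = 27  [S.wid + 27]
3. n1.ok = 28  [28]
4. n2.mk = true  [terminal]
5. n1.idx = 16  [E.fin + E.ok - 39]
6. n1.hot = -7  [-7]
7. n3.fin = "pv"  [terminal]
8. n4.val = 17  [S.wid + 17]
9. n5.mk = false  [terminal]
10. n6.val = 14  [14]
11. n7.live = true  [C.val > 13]
12. n8.fin = 20  [20]
13. n8.ok = 5  [5]
14. n9.fin = "qk"  [terminal]
15. n10.mk = 9  [terminal]
16. n8.idx = 6  [E.ok + E.fin - 19]
17. n8.hot = -7  [c.mk + E.fin - 36]
18. n11.val = -2  [E.hot * -2 - 16]
19. n12.depth = "mw"  [terminal]
20. n13.depth = "uv"  [terminal]
21. n11.cnt = 8  [C.val + 10]
22. n11.lab = true  [C.val > -3]
23. n11.fin = 10  [C.val + 12]
24. n14.mk = 27  [terminal]
25. n7.idx = false  [D.live == false]
26. n6.cnt = -5  [C.val - 19]
27. n6.lab = true  [C.val > 13]
28. n6.fin = 20  [20]
29. n4.cnt = 9  [C₁.fin + C₁.cnt - 6]
30. n4.lab = false  [C₁.lab == false]
31. n4.fin = 16  [16]
32. n0.lim = "vpv"  ["v" ++ f.fin]
33. n0.tag = 22  [C.cnt + 13]

10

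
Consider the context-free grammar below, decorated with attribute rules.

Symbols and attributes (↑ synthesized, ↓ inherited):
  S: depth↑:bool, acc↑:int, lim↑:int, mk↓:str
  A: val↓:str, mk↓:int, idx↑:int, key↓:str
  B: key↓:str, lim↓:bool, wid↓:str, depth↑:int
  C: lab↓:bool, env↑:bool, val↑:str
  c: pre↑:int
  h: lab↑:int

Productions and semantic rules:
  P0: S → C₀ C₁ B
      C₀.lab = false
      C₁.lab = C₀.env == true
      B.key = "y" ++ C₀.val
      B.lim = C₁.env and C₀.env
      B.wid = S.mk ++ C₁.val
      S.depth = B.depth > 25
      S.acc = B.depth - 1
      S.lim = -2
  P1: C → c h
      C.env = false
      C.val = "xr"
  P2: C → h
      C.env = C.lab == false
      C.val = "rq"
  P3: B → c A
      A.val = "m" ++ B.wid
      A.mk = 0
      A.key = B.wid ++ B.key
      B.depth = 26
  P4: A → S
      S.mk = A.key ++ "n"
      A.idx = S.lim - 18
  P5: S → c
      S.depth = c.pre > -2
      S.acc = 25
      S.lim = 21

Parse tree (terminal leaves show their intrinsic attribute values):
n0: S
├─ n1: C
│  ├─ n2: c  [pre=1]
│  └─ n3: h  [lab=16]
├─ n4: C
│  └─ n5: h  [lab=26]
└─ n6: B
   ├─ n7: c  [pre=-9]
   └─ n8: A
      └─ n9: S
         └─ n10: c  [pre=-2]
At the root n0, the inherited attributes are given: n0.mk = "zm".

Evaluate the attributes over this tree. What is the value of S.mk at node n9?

"zmrqyxrn"

1. n0.mk = "zm"  [given at root]
2. n1.lab = false  [false]
3. n2.pre = 1  [terminal]
4. n3.lab = 16  [terminal]
5. n1.env = false  [false]
6. n1.val = "xr"  ["xr"]
7. n4.lab = false  [C₀.env == true]
8. n5.lab = 26  [terminal]
9. n4.env = true  [C.lab == false]
10. n4.val = "rq"  ["rq"]
11. n6.key = "yxr"  ["y" ++ C₀.val]
12. n6.lim = false  [C₁.env and C₀.env]
13. n6.wid = "zmrq"  [S.mk ++ C₁.val]
14. n7.pre = -9  [terminal]
15. n8.val = "mzmrq"  ["m" ++ B.wid]
16. n8.mk = 0  [0]
17. n8.key = "zmrqyxr"  [B.wid ++ B.key]
18. n9.mk = "zmrqyxrn"  [A.key ++ "n"]
19. n10.pre = -2  [terminal]
20. n9.depth = false  [c.pre > -2]
21. n9.acc = 25  [25]
22. n9.lim = 21  [21]
23. n8.idx = 3  [S.lim - 18]
24. n6.depth = 26  [26]
25. n0.depth = true  [B.depth > 25]
26. n0.acc = 25  [B.depth - 1]
27. n0.lim = -2  [-2]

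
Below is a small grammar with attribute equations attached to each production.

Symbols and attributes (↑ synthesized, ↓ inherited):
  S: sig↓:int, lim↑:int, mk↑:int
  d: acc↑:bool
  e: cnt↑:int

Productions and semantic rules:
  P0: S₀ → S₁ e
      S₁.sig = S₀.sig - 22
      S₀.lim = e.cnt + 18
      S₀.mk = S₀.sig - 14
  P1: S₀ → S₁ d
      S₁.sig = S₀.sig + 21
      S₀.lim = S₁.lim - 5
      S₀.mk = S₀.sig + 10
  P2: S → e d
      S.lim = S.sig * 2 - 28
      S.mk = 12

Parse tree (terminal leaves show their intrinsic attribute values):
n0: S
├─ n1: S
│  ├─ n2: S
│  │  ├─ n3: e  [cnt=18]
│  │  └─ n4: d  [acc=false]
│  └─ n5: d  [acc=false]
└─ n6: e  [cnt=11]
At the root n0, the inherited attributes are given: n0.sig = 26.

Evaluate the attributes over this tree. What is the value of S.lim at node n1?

17

1. n0.sig = 26  [given at root]
2. n1.sig = 4  [S₀.sig - 22]
3. n2.sig = 25  [S₀.sig + 21]
4. n3.cnt = 18  [terminal]
5. n4.acc = false  [terminal]
6. n2.lim = 22  [S.sig * 2 - 28]
7. n2.mk = 12  [12]
8. n5.acc = false  [terminal]
9. n1.lim = 17  [S₁.lim - 5]
10. n1.mk = 14  [S₀.sig + 10]
11. n6.cnt = 11  [terminal]
12. n0.lim = 29  [e.cnt + 18]
13. n0.mk = 12  [S₀.sig - 14]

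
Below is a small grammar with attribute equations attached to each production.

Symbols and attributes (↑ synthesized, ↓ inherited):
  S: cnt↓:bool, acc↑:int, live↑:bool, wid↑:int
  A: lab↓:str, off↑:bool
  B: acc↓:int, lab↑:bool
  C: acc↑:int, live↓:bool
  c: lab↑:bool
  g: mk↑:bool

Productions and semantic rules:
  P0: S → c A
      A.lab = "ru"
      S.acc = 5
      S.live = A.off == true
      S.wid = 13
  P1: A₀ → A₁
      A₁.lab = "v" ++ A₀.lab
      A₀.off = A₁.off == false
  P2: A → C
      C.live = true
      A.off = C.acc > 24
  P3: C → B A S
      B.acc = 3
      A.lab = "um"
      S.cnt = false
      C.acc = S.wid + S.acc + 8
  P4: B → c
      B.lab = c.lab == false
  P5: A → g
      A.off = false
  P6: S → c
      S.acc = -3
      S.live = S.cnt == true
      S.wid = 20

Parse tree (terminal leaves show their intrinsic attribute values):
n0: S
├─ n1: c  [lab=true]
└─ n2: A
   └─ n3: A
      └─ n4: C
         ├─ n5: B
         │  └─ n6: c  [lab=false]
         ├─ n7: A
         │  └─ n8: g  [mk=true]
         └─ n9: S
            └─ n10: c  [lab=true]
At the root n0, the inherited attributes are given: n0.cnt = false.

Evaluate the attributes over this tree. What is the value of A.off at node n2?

1. n0.cnt = false  [given at root]
2. n1.lab = true  [terminal]
3. n2.lab = "ru"  ["ru"]
4. n3.lab = "vru"  ["v" ++ A₀.lab]
5. n4.live = true  [true]
6. n5.acc = 3  [3]
7. n6.lab = false  [terminal]
8. n5.lab = true  [c.lab == false]
9. n7.lab = "um"  ["um"]
10. n8.mk = true  [terminal]
11. n7.off = false  [false]
12. n9.cnt = false  [false]
13. n10.lab = true  [terminal]
14. n9.acc = -3  [-3]
15. n9.live = false  [S.cnt == true]
16. n9.wid = 20  [20]
17. n4.acc = 25  [S.wid + S.acc + 8]
18. n3.off = true  [C.acc > 24]
19. n2.off = false  [A₁.off == false]
20. n0.acc = 5  [5]
21. n0.live = false  [A.off == true]
22. n0.wid = 13  [13]

false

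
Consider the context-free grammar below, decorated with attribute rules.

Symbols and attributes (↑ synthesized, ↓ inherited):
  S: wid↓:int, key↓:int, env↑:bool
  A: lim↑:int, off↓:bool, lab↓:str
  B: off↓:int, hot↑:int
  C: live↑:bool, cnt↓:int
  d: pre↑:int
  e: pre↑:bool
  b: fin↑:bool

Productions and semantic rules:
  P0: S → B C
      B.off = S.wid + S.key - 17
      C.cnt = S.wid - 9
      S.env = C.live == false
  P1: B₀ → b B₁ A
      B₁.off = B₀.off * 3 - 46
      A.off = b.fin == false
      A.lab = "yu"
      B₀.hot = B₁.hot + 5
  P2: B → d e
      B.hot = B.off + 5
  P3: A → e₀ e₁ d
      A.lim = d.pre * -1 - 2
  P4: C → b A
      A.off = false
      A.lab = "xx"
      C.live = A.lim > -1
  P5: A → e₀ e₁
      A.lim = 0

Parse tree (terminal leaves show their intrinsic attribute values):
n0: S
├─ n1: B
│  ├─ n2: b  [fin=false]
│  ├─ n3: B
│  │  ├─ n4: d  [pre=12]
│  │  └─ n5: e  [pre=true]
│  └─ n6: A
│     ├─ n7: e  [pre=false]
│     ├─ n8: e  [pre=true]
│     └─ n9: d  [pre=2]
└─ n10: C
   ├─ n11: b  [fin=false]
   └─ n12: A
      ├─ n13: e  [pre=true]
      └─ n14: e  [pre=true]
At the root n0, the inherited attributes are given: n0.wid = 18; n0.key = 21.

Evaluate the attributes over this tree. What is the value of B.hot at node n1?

30

1. n0.wid = 18  [given at root]
2. n0.key = 21  [given at root]
3. n1.off = 22  [S.wid + S.key - 17]
4. n2.fin = false  [terminal]
5. n3.off = 20  [B₀.off * 3 - 46]
6. n4.pre = 12  [terminal]
7. n5.pre = true  [terminal]
8. n3.hot = 25  [B.off + 5]
9. n6.off = true  [b.fin == false]
10. n6.lab = "yu"  ["yu"]
11. n7.pre = false  [terminal]
12. n8.pre = true  [terminal]
13. n9.pre = 2  [terminal]
14. n6.lim = -4  [d.pre * -1 - 2]
15. n1.hot = 30  [B₁.hot + 5]
16. n10.cnt = 9  [S.wid - 9]
17. n11.fin = false  [terminal]
18. n12.off = false  [false]
19. n12.lab = "xx"  ["xx"]
20. n13.pre = true  [terminal]
21. n14.pre = true  [terminal]
22. n12.lim = 0  [0]
23. n10.live = true  [A.lim > -1]
24. n0.env = false  [C.live == false]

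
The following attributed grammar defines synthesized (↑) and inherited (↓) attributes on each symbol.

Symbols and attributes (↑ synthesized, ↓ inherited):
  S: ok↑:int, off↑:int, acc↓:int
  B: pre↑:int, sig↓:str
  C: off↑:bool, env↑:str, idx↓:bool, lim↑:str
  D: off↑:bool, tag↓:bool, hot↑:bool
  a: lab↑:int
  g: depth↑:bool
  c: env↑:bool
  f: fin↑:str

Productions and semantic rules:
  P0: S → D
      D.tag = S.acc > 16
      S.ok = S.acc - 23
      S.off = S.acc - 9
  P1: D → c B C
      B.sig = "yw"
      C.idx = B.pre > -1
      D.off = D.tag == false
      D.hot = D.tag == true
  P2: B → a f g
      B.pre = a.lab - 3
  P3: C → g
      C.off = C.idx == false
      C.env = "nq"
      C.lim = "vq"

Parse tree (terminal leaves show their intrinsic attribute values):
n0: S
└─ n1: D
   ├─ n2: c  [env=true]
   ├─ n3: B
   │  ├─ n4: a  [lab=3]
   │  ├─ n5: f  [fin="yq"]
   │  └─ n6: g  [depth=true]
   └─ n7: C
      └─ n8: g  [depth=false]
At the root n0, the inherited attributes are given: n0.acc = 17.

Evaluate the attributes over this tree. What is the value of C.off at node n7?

false

1. n0.acc = 17  [given at root]
2. n1.tag = true  [S.acc > 16]
3. n2.env = true  [terminal]
4. n3.sig = "yw"  ["yw"]
5. n4.lab = 3  [terminal]
6. n5.fin = "yq"  [terminal]
7. n6.depth = true  [terminal]
8. n3.pre = 0  [a.lab - 3]
9. n7.idx = true  [B.pre > -1]
10. n8.depth = false  [terminal]
11. n7.off = false  [C.idx == false]
12. n7.env = "nq"  ["nq"]
13. n7.lim = "vq"  ["vq"]
14. n1.off = false  [D.tag == false]
15. n1.hot = true  [D.tag == true]
16. n0.ok = -6  [S.acc - 23]
17. n0.off = 8  [S.acc - 9]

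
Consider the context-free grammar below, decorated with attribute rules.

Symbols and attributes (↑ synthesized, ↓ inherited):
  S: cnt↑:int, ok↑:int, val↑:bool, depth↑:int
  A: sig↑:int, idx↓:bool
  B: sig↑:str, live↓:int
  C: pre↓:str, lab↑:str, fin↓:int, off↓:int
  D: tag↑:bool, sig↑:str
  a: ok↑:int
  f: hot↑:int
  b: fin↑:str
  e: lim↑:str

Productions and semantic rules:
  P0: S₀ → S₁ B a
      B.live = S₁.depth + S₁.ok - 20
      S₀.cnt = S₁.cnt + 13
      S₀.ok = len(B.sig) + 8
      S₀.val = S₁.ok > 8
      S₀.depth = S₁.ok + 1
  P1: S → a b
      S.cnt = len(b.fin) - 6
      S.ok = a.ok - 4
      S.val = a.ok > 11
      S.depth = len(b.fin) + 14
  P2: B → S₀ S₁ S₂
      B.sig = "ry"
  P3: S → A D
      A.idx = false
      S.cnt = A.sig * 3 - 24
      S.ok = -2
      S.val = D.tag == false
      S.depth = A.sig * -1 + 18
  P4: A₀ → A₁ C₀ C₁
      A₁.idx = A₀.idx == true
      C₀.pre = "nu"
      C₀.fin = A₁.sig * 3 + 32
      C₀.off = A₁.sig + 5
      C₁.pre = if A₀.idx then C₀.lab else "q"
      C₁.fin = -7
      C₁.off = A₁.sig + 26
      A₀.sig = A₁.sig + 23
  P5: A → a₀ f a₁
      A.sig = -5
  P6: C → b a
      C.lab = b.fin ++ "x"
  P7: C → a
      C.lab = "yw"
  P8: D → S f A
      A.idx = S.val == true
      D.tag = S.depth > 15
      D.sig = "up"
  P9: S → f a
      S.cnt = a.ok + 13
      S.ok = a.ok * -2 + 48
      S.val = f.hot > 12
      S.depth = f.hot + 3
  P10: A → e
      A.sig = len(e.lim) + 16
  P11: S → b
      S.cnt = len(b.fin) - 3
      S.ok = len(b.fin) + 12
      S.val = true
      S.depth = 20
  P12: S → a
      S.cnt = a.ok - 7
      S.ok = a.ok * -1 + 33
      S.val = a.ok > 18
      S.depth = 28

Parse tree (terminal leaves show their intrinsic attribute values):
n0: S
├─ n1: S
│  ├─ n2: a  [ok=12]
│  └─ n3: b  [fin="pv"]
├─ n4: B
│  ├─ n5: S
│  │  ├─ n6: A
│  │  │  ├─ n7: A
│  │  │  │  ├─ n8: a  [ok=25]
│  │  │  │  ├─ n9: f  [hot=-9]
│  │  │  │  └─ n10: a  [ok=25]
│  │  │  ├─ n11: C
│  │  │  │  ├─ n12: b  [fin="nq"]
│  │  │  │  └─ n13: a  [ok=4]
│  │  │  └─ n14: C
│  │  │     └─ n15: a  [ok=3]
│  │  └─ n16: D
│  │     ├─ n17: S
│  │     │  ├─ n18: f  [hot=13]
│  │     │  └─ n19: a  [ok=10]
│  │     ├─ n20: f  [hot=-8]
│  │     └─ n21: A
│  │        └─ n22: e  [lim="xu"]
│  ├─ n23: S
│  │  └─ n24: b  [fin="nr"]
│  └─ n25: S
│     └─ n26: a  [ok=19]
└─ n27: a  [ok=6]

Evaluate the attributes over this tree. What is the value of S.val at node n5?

1. n2.ok = 12  [terminal]
2. n3.fin = "pv"  [terminal]
3. n1.cnt = -4  [len(b.fin) - 6]
4. n1.ok = 8  [a.ok - 4]
5. n1.val = true  [a.ok > 11]
6. n1.depth = 16  [len(b.fin) + 14]
7. n4.live = 4  [S₁.depth + S₁.ok - 20]
8. n6.idx = false  [false]
9. n7.idx = false  [A₀.idx == true]
10. n8.ok = 25  [terminal]
11. n9.hot = -9  [terminal]
12. n10.ok = 25  [terminal]
13. n7.sig = -5  [-5]
14. n11.pre = "nu"  ["nu"]
15. n11.fin = 17  [A₁.sig * 3 + 32]
16. n11.off = 0  [A₁.sig + 5]
17. n12.fin = "nq"  [terminal]
18. n13.ok = 4  [terminal]
19. n11.lab = "nqx"  [b.fin ++ "x"]
20. n14.pre = "q"  [if A₀.idx then C₀.lab else "q"]
21. n14.fin = -7  [-7]
22. n14.off = 21  [A₁.sig + 26]
23. n15.ok = 3  [terminal]
24. n14.lab = "yw"  ["yw"]
25. n6.sig = 18  [A₁.sig + 23]
26. n18.hot = 13  [terminal]
27. n19.ok = 10  [terminal]
28. n17.cnt = 23  [a.ok + 13]
29. n17.ok = 28  [a.ok * -2 + 48]
30. n17.val = true  [f.hot > 12]
31. n17.depth = 16  [f.hot + 3]
32. n20.hot = -8  [terminal]
33. n21.idx = true  [S.val == true]
34. n22.lim = "xu"  [terminal]
35. n21.sig = 18  [len(e.lim) + 16]
36. n16.tag = true  [S.depth > 15]
37. n16.sig = "up"  ["up"]
38. n5.cnt = 30  [A.sig * 3 - 24]
39. n5.ok = -2  [-2]
40. n5.val = false  [D.tag == false]
41. n5.depth = 0  [A.sig * -1 + 18]
42. n24.fin = "nr"  [terminal]
43. n23.cnt = -1  [len(b.fin) - 3]
44. n23.ok = 14  [len(b.fin) + 12]
45. n23.val = true  [true]
46. n23.depth = 20  [20]
47. n26.ok = 19  [terminal]
48. n25.cnt = 12  [a.ok - 7]
49. n25.ok = 14  [a.ok * -1 + 33]
50. n25.val = true  [a.ok > 18]
51. n25.depth = 28  [28]
52. n4.sig = "ry"  ["ry"]
53. n27.ok = 6  [terminal]
54. n0.cnt = 9  [S₁.cnt + 13]
55. n0.ok = 10  [len(B.sig) + 8]
56. n0.val = false  [S₁.ok > 8]
57. n0.depth = 9  [S₁.ok + 1]

false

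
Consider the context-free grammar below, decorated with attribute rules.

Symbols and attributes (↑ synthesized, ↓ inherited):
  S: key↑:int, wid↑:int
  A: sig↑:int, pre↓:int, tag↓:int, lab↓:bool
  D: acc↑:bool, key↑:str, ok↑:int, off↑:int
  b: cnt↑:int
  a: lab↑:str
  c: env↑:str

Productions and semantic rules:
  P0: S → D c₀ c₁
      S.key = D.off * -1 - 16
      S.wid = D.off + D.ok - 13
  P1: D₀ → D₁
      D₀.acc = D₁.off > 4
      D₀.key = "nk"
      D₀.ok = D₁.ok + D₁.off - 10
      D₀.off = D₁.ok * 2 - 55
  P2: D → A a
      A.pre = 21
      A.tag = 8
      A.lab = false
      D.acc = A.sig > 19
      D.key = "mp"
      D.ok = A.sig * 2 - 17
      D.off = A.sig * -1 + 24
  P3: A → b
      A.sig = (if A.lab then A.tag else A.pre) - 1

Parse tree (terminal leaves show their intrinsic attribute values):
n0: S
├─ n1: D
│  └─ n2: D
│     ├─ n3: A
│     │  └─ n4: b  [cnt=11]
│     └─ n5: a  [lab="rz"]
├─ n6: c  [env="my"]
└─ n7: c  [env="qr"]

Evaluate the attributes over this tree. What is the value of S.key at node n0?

-7

1. n3.pre = 21  [21]
2. n3.tag = 8  [8]
3. n3.lab = false  [false]
4. n4.cnt = 11  [terminal]
5. n3.sig = 20  [(if A.lab then A.tag else A.pre) - 1]
6. n5.lab = "rz"  [terminal]
7. n2.acc = true  [A.sig > 19]
8. n2.key = "mp"  ["mp"]
9. n2.ok = 23  [A.sig * 2 - 17]
10. n2.off = 4  [A.sig * -1 + 24]
11. n1.acc = false  [D₁.off > 4]
12. n1.key = "nk"  ["nk"]
13. n1.ok = 17  [D₁.ok + D₁.off - 10]
14. n1.off = -9  [D₁.ok * 2 - 55]
15. n6.env = "my"  [terminal]
16. n7.env = "qr"  [terminal]
17. n0.key = -7  [D.off * -1 - 16]
18. n0.wid = -5  [D.off + D.ok - 13]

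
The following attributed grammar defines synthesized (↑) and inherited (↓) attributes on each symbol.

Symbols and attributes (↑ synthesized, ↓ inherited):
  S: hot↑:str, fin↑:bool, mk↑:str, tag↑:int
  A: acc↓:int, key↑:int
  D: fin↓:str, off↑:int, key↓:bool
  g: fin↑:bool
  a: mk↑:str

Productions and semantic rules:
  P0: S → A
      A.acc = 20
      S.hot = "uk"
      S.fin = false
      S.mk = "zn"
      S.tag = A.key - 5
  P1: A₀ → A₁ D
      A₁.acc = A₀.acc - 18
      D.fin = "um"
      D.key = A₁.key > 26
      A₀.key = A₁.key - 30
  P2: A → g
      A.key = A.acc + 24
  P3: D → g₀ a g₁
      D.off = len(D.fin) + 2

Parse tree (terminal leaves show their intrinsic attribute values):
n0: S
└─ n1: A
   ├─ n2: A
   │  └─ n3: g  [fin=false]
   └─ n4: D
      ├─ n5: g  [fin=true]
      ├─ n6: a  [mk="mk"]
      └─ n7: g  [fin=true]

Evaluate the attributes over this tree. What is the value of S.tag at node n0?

1. n1.acc = 20  [20]
2. n2.acc = 2  [A₀.acc - 18]
3. n3.fin = false  [terminal]
4. n2.key = 26  [A.acc + 24]
5. n4.fin = "um"  ["um"]
6. n4.key = false  [A₁.key > 26]
7. n5.fin = true  [terminal]
8. n6.mk = "mk"  [terminal]
9. n7.fin = true  [terminal]
10. n4.off = 4  [len(D.fin) + 2]
11. n1.key = -4  [A₁.key - 30]
12. n0.hot = "uk"  ["uk"]
13. n0.fin = false  [false]
14. n0.mk = "zn"  ["zn"]
15. n0.tag = -9  [A.key - 5]

-9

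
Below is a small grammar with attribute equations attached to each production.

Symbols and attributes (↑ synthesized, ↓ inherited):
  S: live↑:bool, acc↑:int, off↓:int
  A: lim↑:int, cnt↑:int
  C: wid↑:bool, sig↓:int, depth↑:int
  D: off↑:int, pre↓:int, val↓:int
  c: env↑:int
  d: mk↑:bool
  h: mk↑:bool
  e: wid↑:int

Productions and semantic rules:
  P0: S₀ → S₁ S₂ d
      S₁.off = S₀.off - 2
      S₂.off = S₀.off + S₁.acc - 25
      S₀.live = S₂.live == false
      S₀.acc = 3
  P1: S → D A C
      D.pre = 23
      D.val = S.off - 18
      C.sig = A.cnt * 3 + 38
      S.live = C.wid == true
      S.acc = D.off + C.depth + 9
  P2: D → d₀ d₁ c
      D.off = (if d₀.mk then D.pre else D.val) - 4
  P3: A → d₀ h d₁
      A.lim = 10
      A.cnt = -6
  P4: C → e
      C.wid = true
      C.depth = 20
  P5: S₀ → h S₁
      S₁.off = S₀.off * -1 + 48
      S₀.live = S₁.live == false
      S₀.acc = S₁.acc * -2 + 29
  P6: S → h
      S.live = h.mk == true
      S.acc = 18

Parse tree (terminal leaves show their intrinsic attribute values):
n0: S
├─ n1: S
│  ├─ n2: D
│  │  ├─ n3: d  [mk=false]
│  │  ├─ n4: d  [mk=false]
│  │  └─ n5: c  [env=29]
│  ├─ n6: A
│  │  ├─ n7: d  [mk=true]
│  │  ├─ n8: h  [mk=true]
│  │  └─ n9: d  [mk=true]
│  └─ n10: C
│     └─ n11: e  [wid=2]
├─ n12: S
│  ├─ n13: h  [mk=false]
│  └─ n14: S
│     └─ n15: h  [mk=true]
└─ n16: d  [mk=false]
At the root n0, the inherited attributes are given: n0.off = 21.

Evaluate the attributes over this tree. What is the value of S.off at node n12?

1. n0.off = 21  [given at root]
2. n1.off = 19  [S₀.off - 2]
3. n2.pre = 23  [23]
4. n2.val = 1  [S.off - 18]
5. n3.mk = false  [terminal]
6. n4.mk = false  [terminal]
7. n5.env = 29  [terminal]
8. n2.off = -3  [(if d₀.mk then D.pre else D.val) - 4]
9. n7.mk = true  [terminal]
10. n8.mk = true  [terminal]
11. n9.mk = true  [terminal]
12. n6.lim = 10  [10]
13. n6.cnt = -6  [-6]
14. n10.sig = 20  [A.cnt * 3 + 38]
15. n11.wid = 2  [terminal]
16. n10.wid = true  [true]
17. n10.depth = 20  [20]
18. n1.live = true  [C.wid == true]
19. n1.acc = 26  [D.off + C.depth + 9]
20. n12.off = 22  [S₀.off + S₁.acc - 25]
21. n13.mk = false  [terminal]
22. n14.off = 26  [S₀.off * -1 + 48]
23. n15.mk = true  [terminal]
24. n14.live = true  [h.mk == true]
25. n14.acc = 18  [18]
26. n12.live = false  [S₁.live == false]
27. n12.acc = -7  [S₁.acc * -2 + 29]
28. n16.mk = false  [terminal]
29. n0.live = true  [S₂.live == false]
30. n0.acc = 3  [3]

22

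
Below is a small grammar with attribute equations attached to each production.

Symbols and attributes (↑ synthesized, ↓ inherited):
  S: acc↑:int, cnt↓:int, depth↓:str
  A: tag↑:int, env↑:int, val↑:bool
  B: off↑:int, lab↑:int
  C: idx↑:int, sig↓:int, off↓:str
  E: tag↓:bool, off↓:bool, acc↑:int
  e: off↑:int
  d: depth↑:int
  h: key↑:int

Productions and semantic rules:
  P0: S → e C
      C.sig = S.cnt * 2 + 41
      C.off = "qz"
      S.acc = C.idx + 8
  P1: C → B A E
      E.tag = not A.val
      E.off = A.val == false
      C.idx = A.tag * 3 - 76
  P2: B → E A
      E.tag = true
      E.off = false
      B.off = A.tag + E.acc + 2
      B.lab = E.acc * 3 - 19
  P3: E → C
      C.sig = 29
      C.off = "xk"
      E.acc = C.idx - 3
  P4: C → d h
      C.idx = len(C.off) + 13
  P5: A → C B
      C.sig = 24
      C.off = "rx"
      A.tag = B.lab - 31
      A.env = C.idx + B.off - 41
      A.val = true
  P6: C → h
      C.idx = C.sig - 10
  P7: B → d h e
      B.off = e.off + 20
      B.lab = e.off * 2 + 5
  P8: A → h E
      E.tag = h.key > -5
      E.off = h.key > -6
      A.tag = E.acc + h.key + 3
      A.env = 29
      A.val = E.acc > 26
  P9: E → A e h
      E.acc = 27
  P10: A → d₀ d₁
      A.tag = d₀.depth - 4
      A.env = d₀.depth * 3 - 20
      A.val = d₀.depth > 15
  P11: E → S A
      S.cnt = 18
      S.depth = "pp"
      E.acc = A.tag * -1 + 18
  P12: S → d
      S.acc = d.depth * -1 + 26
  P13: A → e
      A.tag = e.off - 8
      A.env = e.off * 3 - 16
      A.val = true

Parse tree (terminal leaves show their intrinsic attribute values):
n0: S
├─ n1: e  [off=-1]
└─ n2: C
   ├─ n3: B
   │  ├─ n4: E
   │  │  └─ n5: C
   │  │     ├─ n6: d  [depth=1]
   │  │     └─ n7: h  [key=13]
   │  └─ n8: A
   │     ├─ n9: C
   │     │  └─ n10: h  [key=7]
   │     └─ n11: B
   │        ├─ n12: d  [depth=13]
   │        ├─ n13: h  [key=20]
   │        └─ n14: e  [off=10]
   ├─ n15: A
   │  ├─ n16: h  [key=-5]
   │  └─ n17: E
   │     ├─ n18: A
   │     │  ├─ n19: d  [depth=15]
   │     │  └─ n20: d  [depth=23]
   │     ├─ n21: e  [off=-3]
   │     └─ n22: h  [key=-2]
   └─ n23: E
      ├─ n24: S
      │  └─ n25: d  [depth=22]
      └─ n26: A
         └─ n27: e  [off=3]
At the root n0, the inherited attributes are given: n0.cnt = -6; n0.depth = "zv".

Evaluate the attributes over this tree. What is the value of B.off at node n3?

1. n0.cnt = -6  [given at root]
2. n0.depth = "zv"  [given at root]
3. n1.off = -1  [terminal]
4. n2.sig = 29  [S.cnt * 2 + 41]
5. n2.off = "qz"  ["qz"]
6. n4.tag = true  [true]
7. n4.off = false  [false]
8. n5.sig = 29  [29]
9. n5.off = "xk"  ["xk"]
10. n6.depth = 1  [terminal]
11. n7.key = 13  [terminal]
12. n5.idx = 15  [len(C.off) + 13]
13. n4.acc = 12  [C.idx - 3]
14. n9.sig = 24  [24]
15. n9.off = "rx"  ["rx"]
16. n10.key = 7  [terminal]
17. n9.idx = 14  [C.sig - 10]
18. n12.depth = 13  [terminal]
19. n13.key = 20  [terminal]
20. n14.off = 10  [terminal]
21. n11.off = 30  [e.off + 20]
22. n11.lab = 25  [e.off * 2 + 5]
23. n8.tag = -6  [B.lab - 31]
24. n8.env = 3  [C.idx + B.off - 41]
25. n8.val = true  [true]
26. n3.off = 8  [A.tag + E.acc + 2]
27. n3.lab = 17  [E.acc * 3 - 19]
28. n16.key = -5  [terminal]
29. n17.tag = false  [h.key > -5]
30. n17.off = true  [h.key > -6]
31. n19.depth = 15  [terminal]
32. n20.depth = 23  [terminal]
33. n18.tag = 11  [d₀.depth - 4]
34. n18.env = 25  [d₀.depth * 3 - 20]
35. n18.val = false  [d₀.depth > 15]
36. n21.off = -3  [terminal]
37. n22.key = -2  [terminal]
38. n17.acc = 27  [27]
39. n15.tag = 25  [E.acc + h.key + 3]
40. n15.env = 29  [29]
41. n15.val = true  [E.acc > 26]
42. n23.tag = false  [not A.val]
43. n23.off = false  [A.val == false]
44. n24.cnt = 18  [18]
45. n24.depth = "pp"  ["pp"]
46. n25.depth = 22  [terminal]
47. n24.acc = 4  [d.depth * -1 + 26]
48. n27.off = 3  [terminal]
49. n26.tag = -5  [e.off - 8]
50. n26.env = -7  [e.off * 3 - 16]
51. n26.val = true  [true]
52. n23.acc = 23  [A.tag * -1 + 18]
53. n2.idx = -1  [A.tag * 3 - 76]
54. n0.acc = 7  [C.idx + 8]

8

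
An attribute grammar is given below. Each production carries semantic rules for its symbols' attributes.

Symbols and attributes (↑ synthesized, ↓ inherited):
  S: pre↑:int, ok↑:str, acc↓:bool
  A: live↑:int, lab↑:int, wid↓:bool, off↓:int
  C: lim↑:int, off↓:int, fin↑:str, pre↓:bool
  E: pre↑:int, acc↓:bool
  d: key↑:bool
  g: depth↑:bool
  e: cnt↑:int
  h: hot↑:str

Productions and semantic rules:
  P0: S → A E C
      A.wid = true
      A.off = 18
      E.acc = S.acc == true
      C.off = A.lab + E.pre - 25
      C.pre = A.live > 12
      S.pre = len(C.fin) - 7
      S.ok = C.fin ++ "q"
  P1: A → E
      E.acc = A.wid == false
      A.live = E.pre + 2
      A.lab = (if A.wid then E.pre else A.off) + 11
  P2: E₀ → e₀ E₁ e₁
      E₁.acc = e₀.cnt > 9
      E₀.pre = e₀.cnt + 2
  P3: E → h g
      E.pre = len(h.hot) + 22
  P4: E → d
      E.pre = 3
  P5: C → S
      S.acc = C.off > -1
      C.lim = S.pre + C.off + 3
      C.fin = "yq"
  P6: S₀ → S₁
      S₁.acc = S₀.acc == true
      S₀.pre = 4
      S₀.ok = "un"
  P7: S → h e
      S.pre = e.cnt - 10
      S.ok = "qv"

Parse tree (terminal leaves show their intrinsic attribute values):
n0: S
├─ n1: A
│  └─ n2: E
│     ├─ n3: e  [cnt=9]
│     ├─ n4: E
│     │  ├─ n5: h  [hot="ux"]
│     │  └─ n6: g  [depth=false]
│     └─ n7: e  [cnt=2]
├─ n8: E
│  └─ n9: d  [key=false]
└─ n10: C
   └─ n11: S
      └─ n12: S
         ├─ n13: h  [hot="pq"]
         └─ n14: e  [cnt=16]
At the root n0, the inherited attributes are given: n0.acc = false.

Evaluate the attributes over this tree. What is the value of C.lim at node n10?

7

1. n0.acc = false  [given at root]
2. n1.wid = true  [true]
3. n1.off = 18  [18]
4. n2.acc = false  [A.wid == false]
5. n3.cnt = 9  [terminal]
6. n4.acc = false  [e₀.cnt > 9]
7. n5.hot = "ux"  [terminal]
8. n6.depth = false  [terminal]
9. n4.pre = 24  [len(h.hot) + 22]
10. n7.cnt = 2  [terminal]
11. n2.pre = 11  [e₀.cnt + 2]
12. n1.live = 13  [E.pre + 2]
13. n1.lab = 22  [(if A.wid then E.pre else A.off) + 11]
14. n8.acc = false  [S.acc == true]
15. n9.key = false  [terminal]
16. n8.pre = 3  [3]
17. n10.off = 0  [A.lab + E.pre - 25]
18. n10.pre = true  [A.live > 12]
19. n11.acc = true  [C.off > -1]
20. n12.acc = true  [S₀.acc == true]
21. n13.hot = "pq"  [terminal]
22. n14.cnt = 16  [terminal]
23. n12.pre = 6  [e.cnt - 10]
24. n12.ok = "qv"  ["qv"]
25. n11.pre = 4  [4]
26. n11.ok = "un"  ["un"]
27. n10.lim = 7  [S.pre + C.off + 3]
28. n10.fin = "yq"  ["yq"]
29. n0.pre = -5  [len(C.fin) - 7]
30. n0.ok = "yqq"  [C.fin ++ "q"]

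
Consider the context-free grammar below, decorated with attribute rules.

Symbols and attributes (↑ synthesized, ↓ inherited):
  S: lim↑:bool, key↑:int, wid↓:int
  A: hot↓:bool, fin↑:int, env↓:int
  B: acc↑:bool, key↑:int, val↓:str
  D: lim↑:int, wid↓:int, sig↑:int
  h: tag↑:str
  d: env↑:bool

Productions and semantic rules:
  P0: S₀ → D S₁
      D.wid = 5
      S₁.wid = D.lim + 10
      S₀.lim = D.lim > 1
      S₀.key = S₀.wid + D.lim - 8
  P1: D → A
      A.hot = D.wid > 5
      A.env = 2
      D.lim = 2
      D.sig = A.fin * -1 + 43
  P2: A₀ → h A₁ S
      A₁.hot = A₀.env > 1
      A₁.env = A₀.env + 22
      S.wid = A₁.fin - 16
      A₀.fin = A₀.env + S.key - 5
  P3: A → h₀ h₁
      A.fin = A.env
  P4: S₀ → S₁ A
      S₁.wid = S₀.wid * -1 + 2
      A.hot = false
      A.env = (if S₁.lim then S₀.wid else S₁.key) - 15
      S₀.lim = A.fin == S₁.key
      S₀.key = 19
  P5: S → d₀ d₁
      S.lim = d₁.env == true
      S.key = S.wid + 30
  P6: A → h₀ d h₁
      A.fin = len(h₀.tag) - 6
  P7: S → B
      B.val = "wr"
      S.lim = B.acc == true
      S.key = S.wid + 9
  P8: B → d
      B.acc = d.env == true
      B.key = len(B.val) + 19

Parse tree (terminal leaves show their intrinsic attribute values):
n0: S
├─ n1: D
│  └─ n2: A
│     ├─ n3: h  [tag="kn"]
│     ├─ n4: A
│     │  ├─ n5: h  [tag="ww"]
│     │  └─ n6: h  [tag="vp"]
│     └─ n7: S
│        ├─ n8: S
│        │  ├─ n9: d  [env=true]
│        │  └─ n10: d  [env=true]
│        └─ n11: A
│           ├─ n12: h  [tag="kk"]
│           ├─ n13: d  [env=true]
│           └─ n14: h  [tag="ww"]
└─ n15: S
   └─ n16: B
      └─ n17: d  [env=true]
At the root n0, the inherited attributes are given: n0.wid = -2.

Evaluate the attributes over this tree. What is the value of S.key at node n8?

24

1. n0.wid = -2  [given at root]
2. n1.wid = 5  [5]
3. n2.hot = false  [D.wid > 5]
4. n2.env = 2  [2]
5. n3.tag = "kn"  [terminal]
6. n4.hot = true  [A₀.env > 1]
7. n4.env = 24  [A₀.env + 22]
8. n5.tag = "ww"  [terminal]
9. n6.tag = "vp"  [terminal]
10. n4.fin = 24  [A.env]
11. n7.wid = 8  [A₁.fin - 16]
12. n8.wid = -6  [S₀.wid * -1 + 2]
13. n9.env = true  [terminal]
14. n10.env = true  [terminal]
15. n8.lim = true  [d₁.env == true]
16. n8.key = 24  [S.wid + 30]
17. n11.hot = false  [false]
18. n11.env = -7  [(if S₁.lim then S₀.wid else S₁.key) - 15]
19. n12.tag = "kk"  [terminal]
20. n13.env = true  [terminal]
21. n14.tag = "ww"  [terminal]
22. n11.fin = -4  [len(h₀.tag) - 6]
23. n7.lim = false  [A.fin == S₁.key]
24. n7.key = 19  [19]
25. n2.fin = 16  [A₀.env + S.key - 5]
26. n1.lim = 2  [2]
27. n1.sig = 27  [A.fin * -1 + 43]
28. n15.wid = 12  [D.lim + 10]
29. n16.val = "wr"  ["wr"]
30. n17.env = true  [terminal]
31. n16.acc = true  [d.env == true]
32. n16.key = 21  [len(B.val) + 19]
33. n15.lim = true  [B.acc == true]
34. n15.key = 21  [S.wid + 9]
35. n0.lim = true  [D.lim > 1]
36. n0.key = -8  [S₀.wid + D.lim - 8]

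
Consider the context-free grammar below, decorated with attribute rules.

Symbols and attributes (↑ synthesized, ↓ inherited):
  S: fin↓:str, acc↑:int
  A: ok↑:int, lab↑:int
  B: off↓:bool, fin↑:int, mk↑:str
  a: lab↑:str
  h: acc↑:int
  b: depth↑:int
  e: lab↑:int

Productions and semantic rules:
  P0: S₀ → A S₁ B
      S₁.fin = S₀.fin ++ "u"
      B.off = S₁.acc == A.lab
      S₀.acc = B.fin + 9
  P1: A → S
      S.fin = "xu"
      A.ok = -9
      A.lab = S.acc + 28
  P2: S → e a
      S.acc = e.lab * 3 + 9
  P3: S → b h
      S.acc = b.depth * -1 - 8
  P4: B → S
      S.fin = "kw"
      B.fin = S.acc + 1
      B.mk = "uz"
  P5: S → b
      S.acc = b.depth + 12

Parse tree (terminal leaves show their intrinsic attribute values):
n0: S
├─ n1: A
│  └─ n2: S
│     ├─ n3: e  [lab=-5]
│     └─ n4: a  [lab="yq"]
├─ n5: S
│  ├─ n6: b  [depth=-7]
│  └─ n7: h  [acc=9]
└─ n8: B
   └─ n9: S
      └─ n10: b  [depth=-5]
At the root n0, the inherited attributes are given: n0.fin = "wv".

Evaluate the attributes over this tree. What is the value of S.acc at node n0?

17

1. n0.fin = "wv"  [given at root]
2. n2.fin = "xu"  ["xu"]
3. n3.lab = -5  [terminal]
4. n4.lab = "yq"  [terminal]
5. n2.acc = -6  [e.lab * 3 + 9]
6. n1.ok = -9  [-9]
7. n1.lab = 22  [S.acc + 28]
8. n5.fin = "wvu"  [S₀.fin ++ "u"]
9. n6.depth = -7  [terminal]
10. n7.acc = 9  [terminal]
11. n5.acc = -1  [b.depth * -1 - 8]
12. n8.off = false  [S₁.acc == A.lab]
13. n9.fin = "kw"  ["kw"]
14. n10.depth = -5  [terminal]
15. n9.acc = 7  [b.depth + 12]
16. n8.fin = 8  [S.acc + 1]
17. n8.mk = "uz"  ["uz"]
18. n0.acc = 17  [B.fin + 9]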